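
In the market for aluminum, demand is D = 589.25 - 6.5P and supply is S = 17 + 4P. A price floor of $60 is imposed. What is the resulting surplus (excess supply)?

Equilibrium price would be P* = 54.5, so the floor at 60 binds.
At P = 60: D = 199.25, S = 257.
Surplus = 257 − 199.25 = 57.75.

Surplus = 57.75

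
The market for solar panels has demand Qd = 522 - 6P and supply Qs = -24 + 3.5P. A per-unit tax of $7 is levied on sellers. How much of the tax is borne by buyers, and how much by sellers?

Pre-tax equilibrium: P* = 1092/19, Q* = 3366/19.
Tax on sellers shifts supply to Qs = -24 + 3.5(P − 7) = -48.5 + 3.5P.
522 - 6P = -48.5 + 3.5P gives buyer price Pb = 1141/19; sellers receive Ps = 1141/19 − 7 = 1008/19.
New quantity: Q = 522 − 6(1141/19) = 3072/19.
Buyer burden = 1141/19 − 1092/19 = 49/19; seller burden = 1092/19 − 1008/19 = 84/19.

Buyers bear 49/19, sellers bear 84/19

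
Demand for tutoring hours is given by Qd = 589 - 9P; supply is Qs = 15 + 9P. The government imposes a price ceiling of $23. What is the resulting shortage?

Shortage = 160

Equilibrium price would be P* = 287/9, so the ceiling at 23 binds.
At P = 23: Qd = 589 − 9(23) = 382, Qs = 15 + 9(23) = 222.
Shortage = 382 − 222 = 160.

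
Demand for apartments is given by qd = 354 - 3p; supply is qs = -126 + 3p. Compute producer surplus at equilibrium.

Equilibrium: 354 - 3p = -126 + 3p gives p* = 80, q* = 114.
Supply starts at p = 42 (where qs = 0).
PS = ½(80 − 42)(114) = 2166.

Producer surplus = 2166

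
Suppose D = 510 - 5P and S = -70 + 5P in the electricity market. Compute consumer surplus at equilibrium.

Equilibrium: 510 - 5P = -70 + 5P gives P* = 58, Q* = 220.
Demand choke price (D = 0): P = 102.
CS = ½(102 − 58)(220) = 4840.

Consumer surplus = 4840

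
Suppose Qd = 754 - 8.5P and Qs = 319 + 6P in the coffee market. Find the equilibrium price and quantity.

Set Qd = Qs: 754 - 8.5P = 319 + 6P.
435 = 14.5P, so P* = 30.
Q* = 754 − 8.5(30) = 499.

P* = 30, Q* = 499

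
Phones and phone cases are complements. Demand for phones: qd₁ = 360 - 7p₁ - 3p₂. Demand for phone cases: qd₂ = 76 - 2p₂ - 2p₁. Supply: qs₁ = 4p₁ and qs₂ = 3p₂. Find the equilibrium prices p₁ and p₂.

p₁ = 1572/49, p₂ = 116/49

Market 1: 360 - 7p₁ - 3p₂ = 4p₁ → 11p₁ + 3p₂ = 360.
Market 2: 5p₂ + 2p₁ = 76.
Eliminating p₂: 5×(1) − 3×(2) gives 49p₁ = 1572, so p₁ = 1572/49.
Back-substitute into (2): p₂ = (76 − 2×1572/49) / 5 = 116/49.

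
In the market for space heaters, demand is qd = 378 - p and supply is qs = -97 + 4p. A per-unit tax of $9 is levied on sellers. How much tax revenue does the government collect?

Tax revenue = 2482.2

Pre-tax equilibrium: p* = 95, q* = 283.
Tax on sellers shifts supply to qs = -97 + 4(p − 9) = -133 + 4p.
378 - p = -133 + 4p gives buyer price pb = 102.2; sellers receive ps = 102.2 − 9 = 93.2.
New quantity: q = 378 − 1(102.2) = 275.8.
Revenue = 9 × 275.8 = 2482.2.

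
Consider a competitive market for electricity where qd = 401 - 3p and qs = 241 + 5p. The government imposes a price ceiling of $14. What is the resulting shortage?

Equilibrium price would be p* = 20, so the ceiling at 14 binds.
At p = 14: qd = 401 − 3(14) = 359, qs = 241 + 5(14) = 311.
Shortage = 359 − 311 = 48.

Shortage = 48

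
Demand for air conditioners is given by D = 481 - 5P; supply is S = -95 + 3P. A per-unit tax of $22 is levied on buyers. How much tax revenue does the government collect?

Pre-tax equilibrium: P* = 72, Q* = 121.
Tax on buyers shifts demand to D = 481 − 5(P + 22) = 371 - 5P.
371 - 5P = -95 + 3P gives seller price Ps = 58.25; buyers pay Pb = 58.25 + 22 = 80.25.
New quantity: Q = 481 − 5(80.25) = 79.75.
Revenue = 22 × 79.75 = 1754.5.

Tax revenue = 1754.5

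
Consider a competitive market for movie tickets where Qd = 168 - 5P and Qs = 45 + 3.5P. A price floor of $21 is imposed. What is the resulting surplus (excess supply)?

Surplus = 55.5

Equilibrium price would be P* = 246/17, so the floor at 21 binds.
At P = 21: Qd = 63, Qs = 118.5.
Surplus = 118.5 − 63 = 55.5.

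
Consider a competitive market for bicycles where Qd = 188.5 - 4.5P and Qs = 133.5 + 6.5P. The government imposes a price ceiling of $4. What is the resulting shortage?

Shortage = 11

Equilibrium price would be P* = 5, so the ceiling at 4 binds.
At P = 4: Qd = 188.5 − 4.5(4) = 170.5, Qs = 133.5 + 6.5(4) = 159.5.
Shortage = 170.5 − 159.5 = 11.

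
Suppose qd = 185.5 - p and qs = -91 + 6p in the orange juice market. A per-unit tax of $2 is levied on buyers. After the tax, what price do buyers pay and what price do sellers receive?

Buyers pay 577/14, sellers receive 549/14

Pre-tax equilibrium: p* = 39.5, q* = 146.
Tax on buyers shifts demand to qd = 185.5 − 1(p + 2) = 183.5 - p.
183.5 - p = -91 + 6p gives seller price ps = 549/14; buyers pay pb = 549/14 + 2 = 577/14.
New quantity: q = 185.5 − 1(577/14) = 1010/7.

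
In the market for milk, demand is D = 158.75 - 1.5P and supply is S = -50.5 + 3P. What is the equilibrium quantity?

Set D = S: 158.75 - 1.5P = -50.5 + 3P.
209.25 = 4.5P, so P* = 46.5.
Q* = 158.75 − 1.5(46.5) = 89.

Q* = 89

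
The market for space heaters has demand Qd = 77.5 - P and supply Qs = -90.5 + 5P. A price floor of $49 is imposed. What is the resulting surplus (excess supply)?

Surplus = 126

Equilibrium price would be P* = 28, so the floor at 49 binds.
At P = 49: Qd = 28.5, Qs = 154.5.
Surplus = 154.5 − 28.5 = 126.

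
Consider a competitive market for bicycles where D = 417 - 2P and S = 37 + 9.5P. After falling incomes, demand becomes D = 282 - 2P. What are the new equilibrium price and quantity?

P' = 490/23, Q' = 5506/23

Original equilibrium: P* = 760/23, Q* = 8071/23.
New equilibrium: 282 - 2P = 37 + 9.5P, so 245 = 11.5P and P' = 490/23; Q' = 282 − 2(490/23) = 5506/23.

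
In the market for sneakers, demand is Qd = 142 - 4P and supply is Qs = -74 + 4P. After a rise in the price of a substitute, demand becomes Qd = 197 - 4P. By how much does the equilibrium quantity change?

Original equilibrium: P* = 27, Q* = 34.
New equilibrium: 197 - 4P = -74 + 4P, so 271 = 8P and P' = 33.875; Q' = 197 − 4(33.875) = 61.5.
Change in quantity: 61.5 − 34 = 27.5.

ΔQ = 27.5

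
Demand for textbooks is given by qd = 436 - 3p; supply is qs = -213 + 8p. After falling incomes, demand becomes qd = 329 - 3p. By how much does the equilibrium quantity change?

Δq = -856/11

Original equilibrium: p* = 59, q* = 259.
New equilibrium: 329 - 3p = -213 + 8p, so 542 = 11p and p' = 542/11; q' = 329 − 3(542/11) = 1993/11.
Change in quantity: 1993/11 − 259 = -856/11.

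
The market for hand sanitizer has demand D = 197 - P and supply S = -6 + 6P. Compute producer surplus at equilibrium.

Producer surplus = 2352

Equilibrium: 197 - P = -6 + 6P gives P* = 29, Q* = 168.
Supply starts at P = 1 (where S = 0).
PS = ½(29 − 1)(168) = 2352.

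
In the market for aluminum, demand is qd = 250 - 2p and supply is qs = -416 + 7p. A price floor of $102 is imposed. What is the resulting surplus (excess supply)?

Equilibrium price would be p* = 74, so the floor at 102 binds.
At p = 102: qd = 46, qs = 298.
Surplus = 298 − 46 = 252.

Surplus = 252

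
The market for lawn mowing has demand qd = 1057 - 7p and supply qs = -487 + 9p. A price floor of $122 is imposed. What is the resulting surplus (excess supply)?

Equilibrium price would be p* = 96.5, so the floor at 122 binds.
At p = 122: qd = 203, qs = 611.
Surplus = 611 − 203 = 408.

Surplus = 408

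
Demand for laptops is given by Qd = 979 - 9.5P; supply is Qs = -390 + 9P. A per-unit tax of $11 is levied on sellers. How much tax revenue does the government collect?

Tax revenue = 91641/37

Pre-tax equilibrium: P* = 74, Q* = 276.
Tax on sellers shifts supply to Qs = -390 + 9(P − 11) = -489 + 9P.
979 - 9.5P = -489 + 9P gives buyer price Pb = 2936/37; sellers receive Ps = 2936/37 − 11 = 2529/37.
New quantity: Q = 979 − 9.5(2936/37) = 8331/37.
Revenue = 11 × 8331/37 = 91641/37.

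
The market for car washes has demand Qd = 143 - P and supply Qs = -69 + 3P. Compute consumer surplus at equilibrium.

Consumer surplus = 4050

Equilibrium: 143 - P = -69 + 3P gives P* = 53, Q* = 90.
Demand choke price (Qd = 0): P = 143.
CS = ½(143 − 53)(90) = 4050.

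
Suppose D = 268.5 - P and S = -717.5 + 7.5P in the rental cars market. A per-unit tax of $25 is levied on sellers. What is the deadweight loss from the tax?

Deadweight loss = 9375/34

Pre-tax equilibrium: P* = 116, Q* = 152.5.
Tax on sellers shifts supply to S = -717.5 + 7.5(P − 25) = -905 + 7.5P.
268.5 - P = -905 + 7.5P gives buyer price Pb = 2347/17; sellers receive Ps = 2347/17 − 25 = 1922/17.
New quantity: Q = 268.5 − 1(2347/17) = 4435/34.
DWL = ½ × 25 × (152.5 − 4435/34) = 9375/34.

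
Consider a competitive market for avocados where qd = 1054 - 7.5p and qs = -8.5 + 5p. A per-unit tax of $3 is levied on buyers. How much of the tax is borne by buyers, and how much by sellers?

Pre-tax equilibrium: p* = 85, q* = 416.5.
Tax on buyers shifts demand to qd = 1054 − 7.5(p + 3) = 1031.5 - 7.5p.
1031.5 - 7.5p = -8.5 + 5p gives seller price ps = 83.2; buyers pay pb = 83.2 + 3 = 86.2.
New quantity: q = 1054 − 7.5(86.2) = 407.5.
Buyer burden = 86.2 − 85 = 1.2; seller burden = 85 − 83.2 = 1.8.

Buyers bear $1.2, sellers bear $1.8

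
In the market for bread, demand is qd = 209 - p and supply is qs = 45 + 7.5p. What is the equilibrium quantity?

Set qd = qs: 209 - p = 45 + 7.5p.
164 = 8.5p, so p* = 328/17.
q* = 209 − 1(328/17) = 3225/17.

q* = 3225/17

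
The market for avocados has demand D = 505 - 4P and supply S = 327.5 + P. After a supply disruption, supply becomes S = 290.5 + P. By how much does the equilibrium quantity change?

ΔQ = -29.6

Original equilibrium: P* = 35.5, Q* = 363.
New equilibrium: 505 - 4P = 290.5 + P, so 214.5 = 5P and P' = 42.9; Q' = 505 − 4(42.9) = 333.4.
Change in quantity: 333.4 − 363 = -29.6.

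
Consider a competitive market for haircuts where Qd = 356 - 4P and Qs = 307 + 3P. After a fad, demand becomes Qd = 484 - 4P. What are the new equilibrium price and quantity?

P' = 177/7, Q' = 2680/7

Original equilibrium: P* = 7, Q* = 328.
New equilibrium: 484 - 4P = 307 + 3P, so 177 = 7P and P' = 177/7; Q' = 484 − 4(177/7) = 2680/7.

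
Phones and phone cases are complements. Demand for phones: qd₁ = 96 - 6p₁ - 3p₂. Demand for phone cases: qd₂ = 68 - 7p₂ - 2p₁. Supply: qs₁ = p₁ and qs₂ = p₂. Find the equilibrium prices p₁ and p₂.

p₁ = 11.28, p₂ = 5.68

Market 1: 96 - 6p₁ - 3p₂ = p₁ → 7p₁ + 3p₂ = 96.
Market 2: 8p₂ + 2p₁ = 68.
Eliminating p₂: 8×(1) − 3×(2) gives 50p₁ = 564, so p₁ = 11.28.
Back-substitute into (2): p₂ = (68 − 2×11.28) / 8 = 5.68.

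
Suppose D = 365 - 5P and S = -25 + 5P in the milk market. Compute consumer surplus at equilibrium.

Equilibrium: 365 - 5P = -25 + 5P gives P* = 39, Q* = 170.
Demand choke price (D = 0): P = 73.
CS = ½(73 − 39)(170) = 2890.

Consumer surplus = 2890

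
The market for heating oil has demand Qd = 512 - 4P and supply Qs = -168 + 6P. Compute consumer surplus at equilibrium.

Consumer surplus = 7200

Equilibrium: 512 - 4P = -168 + 6P gives P* = 68, Q* = 240.
Demand choke price (Qd = 0): P = 128.
CS = ½(128 − 68)(240) = 7200.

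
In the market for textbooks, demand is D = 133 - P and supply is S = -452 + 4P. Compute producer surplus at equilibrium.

Equilibrium: 133 - P = -452 + 4P gives P* = 117, Q* = 16.
Supply starts at P = 113 (where S = 0).
PS = ½(117 − 113)(16) = 32.

Producer surplus = 32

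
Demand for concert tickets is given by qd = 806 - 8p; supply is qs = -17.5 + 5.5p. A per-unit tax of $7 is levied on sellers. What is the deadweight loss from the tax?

Deadweight loss = 2156/27

Pre-tax equilibrium: p* = 61, q* = 318.
Tax on sellers shifts supply to qs = -17.5 + 5.5(p − 7) = -56 + 5.5p.
806 - 8p = -56 + 5.5p gives buyer price pb = 1724/27; sellers receive ps = 1724/27 − 7 = 1535/27.
New quantity: q = 806 − 8(1724/27) = 7970/27.
DWL = ½ × 7 × (318 − 7970/27) = 2156/27.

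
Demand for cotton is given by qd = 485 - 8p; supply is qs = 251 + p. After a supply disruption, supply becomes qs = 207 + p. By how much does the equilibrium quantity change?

Δq = -352/9

Original equilibrium: p* = 26, q* = 277.
New equilibrium: 485 - 8p = 207 + p, so 278 = 9p and p' = 278/9; q' = 485 − 8(278/9) = 2141/9.
Change in quantity: 2141/9 − 277 = -352/9.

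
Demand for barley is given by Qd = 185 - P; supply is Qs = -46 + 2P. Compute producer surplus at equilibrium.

Producer surplus = 2916

Equilibrium: 185 - P = -46 + 2P gives P* = 77, Q* = 108.
Supply starts at P = 23 (where Qs = 0).
PS = ½(77 − 23)(108) = 2916.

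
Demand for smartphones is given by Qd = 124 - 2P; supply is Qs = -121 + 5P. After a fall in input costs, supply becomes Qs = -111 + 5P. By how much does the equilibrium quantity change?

ΔQ = 20/7

Original equilibrium: P* = 35, Q* = 54.
New equilibrium: 124 - 2P = -111 + 5P, so 235 = 7P and P' = 235/7; Q' = 124 − 2(235/7) = 398/7.
Change in quantity: 398/7 − 54 = 20/7.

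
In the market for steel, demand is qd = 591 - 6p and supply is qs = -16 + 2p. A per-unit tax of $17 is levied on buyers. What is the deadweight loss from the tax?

Pre-tax equilibrium: p* = 75.875, q* = 135.75.
Tax on buyers shifts demand to qd = 591 − 6(p + 17) = 489 - 6p.
489 - 6p = -16 + 2p gives seller price ps = 63.125; buyers pay pb = 63.125 + 17 = 80.125.
New quantity: q = 591 − 6(80.125) = 110.25.
DWL = ½ × 17 × (135.75 − 110.25) = 216.75.

Deadweight loss = 216.75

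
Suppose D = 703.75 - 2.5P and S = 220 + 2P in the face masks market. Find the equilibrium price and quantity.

P* = 107.5, Q* = 435

Set D = S: 703.75 - 2.5P = 220 + 2P.
483.75 = 4.5P, so P* = 107.5.
Q* = 703.75 − 2.5(107.5) = 435.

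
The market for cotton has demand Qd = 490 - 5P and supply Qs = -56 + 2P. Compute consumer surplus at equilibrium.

Equilibrium: 490 - 5P = -56 + 2P gives P* = 78, Q* = 100.
Demand choke price (Qd = 0): P = 98.
CS = ½(98 − 78)(100) = 1000.

Consumer surplus = 1000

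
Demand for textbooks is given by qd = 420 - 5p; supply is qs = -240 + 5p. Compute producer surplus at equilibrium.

Equilibrium: 420 - 5p = -240 + 5p gives p* = 66, q* = 90.
Supply starts at p = 48 (where qs = 0).
PS = ½(66 − 48)(90) = 810.

Producer surplus = 810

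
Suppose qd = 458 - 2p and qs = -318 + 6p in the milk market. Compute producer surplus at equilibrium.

Producer surplus = 5808

Equilibrium: 458 - 2p = -318 + 6p gives p* = 97, q* = 264.
Supply starts at p = 53 (where qs = 0).
PS = ½(97 − 53)(264) = 5808.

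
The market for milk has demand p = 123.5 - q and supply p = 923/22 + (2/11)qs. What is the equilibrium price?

p* = 54.5

Set the two price expressions equal: 123.5 - q = 923/22 + (2/11)q.
897/11 = (13/11)q, so q* = 69.
p* = 123.5 − (1)(69) = 54.5.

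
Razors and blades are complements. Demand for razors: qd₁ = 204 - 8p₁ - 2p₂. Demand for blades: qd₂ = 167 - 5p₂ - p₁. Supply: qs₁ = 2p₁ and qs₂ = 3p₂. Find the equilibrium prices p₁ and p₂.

Market 1: 204 - 8p₁ - 2p₂ = 2p₁ → 10p₁ + 2p₂ = 204.
Market 2: 8p₂ + p₁ = 167.
Eliminating p₂: 8×(1) − 2×(2) gives 78p₁ = 1298, so p₁ = 649/39.
Back-substitute into (2): p₂ = (167 − 1×649/39) / 8 = 733/39.

p₁ = 649/39, p₂ = 733/39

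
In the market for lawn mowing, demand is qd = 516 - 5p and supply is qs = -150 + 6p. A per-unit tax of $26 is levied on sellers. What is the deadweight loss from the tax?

Deadweight loss = 10140/11

Pre-tax equilibrium: p* = 666/11, q* = 2346/11.
Tax on sellers shifts supply to qs = -150 + 6(p − 26) = -306 + 6p.
516 - 5p = -306 + 6p gives buyer price pb = 822/11; sellers receive ps = 822/11 − 26 = 536/11.
New quantity: q = 516 − 5(822/11) = 1566/11.
DWL = ½ × 26 × (2346/11 − 1566/11) = 10140/11.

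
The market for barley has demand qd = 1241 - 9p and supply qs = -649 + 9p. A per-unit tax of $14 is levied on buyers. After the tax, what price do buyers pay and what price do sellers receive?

Buyers pay $112, sellers receive $98

Pre-tax equilibrium: p* = 105, q* = 296.
Tax on buyers shifts demand to qd = 1241 − 9(p + 14) = 1115 - 9p.
1115 - 9p = -649 + 9p gives seller price ps = 98; buyers pay pb = 98 + 14 = 112.
New quantity: q = 1241 − 9(112) = 233.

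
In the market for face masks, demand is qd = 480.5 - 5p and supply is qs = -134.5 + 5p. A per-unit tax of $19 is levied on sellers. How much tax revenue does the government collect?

Pre-tax equilibrium: p* = 61.5, q* = 173.
Tax on sellers shifts supply to qs = -134.5 + 5(p − 19) = -229.5 + 5p.
480.5 - 5p = -229.5 + 5p gives buyer price pb = 71; sellers receive ps = 71 − 19 = 52.
New quantity: q = 480.5 − 5(71) = 125.5.
Revenue = 19 × 125.5 = 2384.5.

Tax revenue = 2384.5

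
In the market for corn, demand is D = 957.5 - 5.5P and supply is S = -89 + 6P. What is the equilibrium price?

Set D = S: 957.5 - 5.5P = -89 + 6P.
1046.5 = 11.5P, so P* = 91.
Q* = 957.5 − 5.5(91) = 457.

P* = 91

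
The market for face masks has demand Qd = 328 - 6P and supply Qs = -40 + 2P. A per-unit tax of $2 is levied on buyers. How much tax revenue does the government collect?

Pre-tax equilibrium: P* = 46, Q* = 52.
Tax on buyers shifts demand to Qd = 328 − 6(P + 2) = 316 - 6P.
316 - 6P = -40 + 2P gives seller price Ps = 44.5; buyers pay Pb = 44.5 + 2 = 46.5.
New quantity: Q = 328 − 6(46.5) = 49.
Revenue = 2 × 49 = 98.

Tax revenue = 98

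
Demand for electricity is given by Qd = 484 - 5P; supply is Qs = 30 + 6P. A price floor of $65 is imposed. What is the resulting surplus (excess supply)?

Equilibrium price would be P* = 454/11, so the floor at 65 binds.
At P = 65: Qd = 159, Qs = 420.
Surplus = 420 − 159 = 261.

Surplus = 261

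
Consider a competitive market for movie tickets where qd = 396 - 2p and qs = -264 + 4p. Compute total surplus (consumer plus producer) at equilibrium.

Equilibrium: 396 - 2p = -264 + 4p gives p* = 110, q* = 176.
Demand choke price: p = 198; supply starts at p = 66.
CS = ½(198 − 110)(176) = 7744; PS = ½(110 − 66)(176) = 3872.

Total surplus = 11616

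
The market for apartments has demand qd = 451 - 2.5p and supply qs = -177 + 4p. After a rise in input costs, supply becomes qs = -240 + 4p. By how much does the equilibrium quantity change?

Original equilibrium: p* = 1256/13, q* = 2723/13.
New equilibrium: 451 - 2.5p = -240 + 4p, so 691 = 6.5p and p' = 1382/13; q' = 451 − 2.5(1382/13) = 2408/13.
Change in quantity: 2408/13 − 2723/13 = -315/13.

Δq = -315/13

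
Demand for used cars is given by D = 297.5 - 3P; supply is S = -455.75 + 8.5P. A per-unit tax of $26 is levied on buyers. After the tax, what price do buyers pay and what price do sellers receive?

Buyers pay 3897/46, sellers receive 2701/46

Pre-tax equilibrium: P* = 65.5, Q* = 101.
Tax on buyers shifts demand to D = 297.5 − 3(P + 26) = 219.5 - 3P.
219.5 - 3P = -455.75 + 8.5P gives seller price Ps = 2701/46; buyers pay Pb = 2701/46 + 26 = 3897/46.
New quantity: Q = 297.5 − 3(3897/46) = 997/23.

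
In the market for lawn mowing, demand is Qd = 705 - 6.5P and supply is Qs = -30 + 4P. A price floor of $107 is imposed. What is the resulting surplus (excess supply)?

Surplus = 388.5

Equilibrium price would be P* = 70, so the floor at 107 binds.
At P = 107: Qd = 9.5, Qs = 398.
Surplus = 398 − 9.5 = 388.5.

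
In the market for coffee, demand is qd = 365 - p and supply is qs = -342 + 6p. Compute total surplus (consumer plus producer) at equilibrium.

Total surplus = 40656

Equilibrium: 365 - p = -342 + 6p gives p* = 101, q* = 264.
Demand choke price: p = 365; supply starts at p = 57.
CS = ½(365 − 101)(264) = 34848; PS = ½(101 − 57)(264) = 5808.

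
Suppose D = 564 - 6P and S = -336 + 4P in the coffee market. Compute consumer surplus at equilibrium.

Consumer surplus = 48

Equilibrium: 564 - 6P = -336 + 4P gives P* = 90, Q* = 24.
Demand choke price (D = 0): P = 94.
CS = ½(94 − 90)(24) = 48.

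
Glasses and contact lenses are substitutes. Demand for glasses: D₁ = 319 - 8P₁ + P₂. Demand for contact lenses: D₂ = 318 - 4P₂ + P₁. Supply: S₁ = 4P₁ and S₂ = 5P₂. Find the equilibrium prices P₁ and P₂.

Market 1: 319 - 8P₁ + P₂ = 4P₁ → 12P₁ - P₂ = 319.
Market 2: 9P₂ - P₁ = 318.
Eliminating P₂: 9×(1) + 1×(2) gives 107P₁ = 3189, so P₁ = 3189/107.
Back-substitute into (2): P₂ = (318 + 1×3189/107) / 9 = 4135/107.

P₁ = 3189/107, P₂ = 4135/107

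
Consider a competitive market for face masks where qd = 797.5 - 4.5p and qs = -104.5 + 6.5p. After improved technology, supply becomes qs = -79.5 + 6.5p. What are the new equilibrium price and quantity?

Original equilibrium: p* = 82, q* = 428.5.
New equilibrium: 797.5 - 4.5p = -79.5 + 6.5p, so 877 = 11p and p' = 877/11; q' = 797.5 − 4.5(877/11) = 4826/11.

p' = 877/11, q' = 4826/11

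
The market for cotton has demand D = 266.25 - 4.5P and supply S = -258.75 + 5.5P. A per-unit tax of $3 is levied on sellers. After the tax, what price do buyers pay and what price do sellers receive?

Buyers pay $54.15, sellers receive $51.15

Pre-tax equilibrium: P* = 52.5, Q* = 30.
Tax on sellers shifts supply to S = -258.75 + 5.5(P − 3) = -275.25 + 5.5P.
266.25 - 4.5P = -275.25 + 5.5P gives buyer price Pb = 54.15; sellers receive Ps = 54.15 − 3 = 51.15.
New quantity: Q = 266.25 − 4.5(54.15) = 22.575.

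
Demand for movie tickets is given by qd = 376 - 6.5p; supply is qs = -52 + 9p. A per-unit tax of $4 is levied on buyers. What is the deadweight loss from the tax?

Pre-tax equilibrium: p* = 856/31, q* = 6092/31.
Tax on buyers shifts demand to qd = 376 − 6.5(p + 4) = 350 - 6.5p.
350 - 6.5p = -52 + 9p gives seller price ps = 804/31; buyers pay pb = 804/31 + 4 = 928/31.
New quantity: q = 376 − 6.5(928/31) = 5624/31.
DWL = ½ × 4 × (6092/31 − 5624/31) = 936/31.

Deadweight loss = 936/31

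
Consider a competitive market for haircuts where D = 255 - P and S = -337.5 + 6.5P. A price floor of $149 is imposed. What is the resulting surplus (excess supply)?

Surplus = 525

Equilibrium price would be P* = 79, so the floor at 149 binds.
At P = 149: D = 106, S = 631.
Surplus = 631 − 106 = 525.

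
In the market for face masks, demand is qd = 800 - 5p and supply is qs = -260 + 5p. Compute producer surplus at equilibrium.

Producer surplus = 7290

Equilibrium: 800 - 5p = -260 + 5p gives p* = 106, q* = 270.
Supply starts at p = 52 (where qs = 0).
PS = ½(106 − 52)(270) = 7290.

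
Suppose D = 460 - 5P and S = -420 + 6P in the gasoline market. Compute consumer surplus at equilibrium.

Consumer surplus = 360

Equilibrium: 460 - 5P = -420 + 6P gives P* = 80, Q* = 60.
Demand choke price (D = 0): P = 92.
CS = ½(92 − 80)(60) = 360.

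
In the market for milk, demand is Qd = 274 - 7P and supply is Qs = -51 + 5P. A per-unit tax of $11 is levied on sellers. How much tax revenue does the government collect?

Pre-tax equilibrium: P* = 325/12, Q* = 1013/12.
Tax on sellers shifts supply to Qs = -51 + 5(P − 11) = -106 + 5P.
274 - 7P = -106 + 5P gives buyer price Pb = 95/3; sellers receive Ps = 95/3 − 11 = 62/3.
New quantity: Q = 274 − 7(95/3) = 157/3.
Revenue = 11 × 157/3 = 1727/3.

Tax revenue = 1727/3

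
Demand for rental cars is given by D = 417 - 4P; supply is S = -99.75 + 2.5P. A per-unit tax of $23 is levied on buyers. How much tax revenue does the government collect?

Pre-tax equilibrium: P* = 79.5, Q* = 99.
Tax on buyers shifts demand to D = 417 − 4(P + 23) = 325 - 4P.
325 - 4P = -99.75 + 2.5P gives seller price Ps = 1699/26; buyers pay Pb = 1699/26 + 23 = 2297/26.
New quantity: Q = 417 − 4(2297/26) = 827/13.
Revenue = 23 × 827/13 = 19021/13.

Tax revenue = 19021/13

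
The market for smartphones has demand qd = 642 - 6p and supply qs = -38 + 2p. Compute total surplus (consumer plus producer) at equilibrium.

Equilibrium: 642 - 6p = -38 + 2p gives p* = 85, q* = 132.
Demand choke price: p = 107; supply starts at p = 19.
CS = ½(107 − 85)(132) = 1452; PS = ½(85 − 19)(132) = 4356.

Total surplus = 5808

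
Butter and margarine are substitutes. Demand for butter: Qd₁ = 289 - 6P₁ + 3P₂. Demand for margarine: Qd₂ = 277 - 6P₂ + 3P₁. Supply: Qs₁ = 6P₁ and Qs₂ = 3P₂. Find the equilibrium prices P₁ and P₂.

Market 1: 289 - 6P₁ + 3P₂ = 6P₁ → 12P₁ - 3P₂ = 289.
Market 2: 9P₂ - 3P₁ = 277.
Eliminating P₂: 9×(1) + 3×(2) gives 99P₁ = 3432, so P₁ = 104/3.
Back-substitute into (2): P₂ = (277 + 3×104/3) / 9 = 127/3.

P₁ = 104/3, P₂ = 127/3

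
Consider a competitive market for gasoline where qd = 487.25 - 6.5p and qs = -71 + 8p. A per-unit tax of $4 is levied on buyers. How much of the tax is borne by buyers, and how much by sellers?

Pre-tax equilibrium: p* = 38.5, q* = 237.
Tax on buyers shifts demand to qd = 487.25 − 6.5(p + 4) = 461.25 - 6.5p.
461.25 - 6.5p = -71 + 8p gives seller price ps = 2129/58; buyers pay pb = 2129/58 + 4 = 2361/58.
New quantity: q = 487.25 − 6.5(2361/58) = 6457/29.
Buyer burden = 2361/58 − 38.5 = 64/29; seller burden = 38.5 − 2129/58 = 52/29.

Buyers bear 64/29, sellers bear 52/29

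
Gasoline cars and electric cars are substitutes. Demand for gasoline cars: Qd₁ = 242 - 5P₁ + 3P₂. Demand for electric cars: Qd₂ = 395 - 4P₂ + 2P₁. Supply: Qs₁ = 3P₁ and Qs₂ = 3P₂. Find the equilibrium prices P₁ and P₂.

P₁ = 57.58, P₂ = 72.88

Market 1: 242 - 5P₁ + 3P₂ = 3P₁ → 8P₁ - 3P₂ = 242.
Market 2: 7P₂ - 2P₁ = 395.
Eliminating P₂: 7×(1) + 3×(2) gives 50P₁ = 2879, so P₁ = 57.58.
Back-substitute into (2): P₂ = (395 + 2×57.58) / 7 = 72.88.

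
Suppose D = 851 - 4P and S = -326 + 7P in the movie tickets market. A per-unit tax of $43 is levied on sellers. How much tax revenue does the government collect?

Tax revenue = 148307/11

Pre-tax equilibrium: P* = 107, Q* = 423.
Tax on sellers shifts supply to S = -326 + 7(P − 43) = -627 + 7P.
851 - 4P = -627 + 7P gives buyer price Pb = 1478/11; sellers receive Ps = 1478/11 − 43 = 1005/11.
New quantity: Q = 851 − 4(1478/11) = 3449/11.
Revenue = 43 × 3449/11 = 148307/11.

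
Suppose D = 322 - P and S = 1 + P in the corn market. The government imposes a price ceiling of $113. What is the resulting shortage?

Equilibrium price would be P* = 160.5, so the ceiling at 113 binds.
At P = 113: D = 322 − 1(113) = 209, S = 1 + 1(113) = 114.
Shortage = 209 − 114 = 95.

Shortage = 95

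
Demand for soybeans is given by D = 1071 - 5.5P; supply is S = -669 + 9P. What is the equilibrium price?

P* = 120

Set D = S: 1071 - 5.5P = -669 + 9P.
1740 = 14.5P, so P* = 120.
Q* = 1071 − 5.5(120) = 411.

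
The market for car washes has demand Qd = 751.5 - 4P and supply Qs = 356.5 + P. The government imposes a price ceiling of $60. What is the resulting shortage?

Shortage = 95

Equilibrium price would be P* = 79, so the ceiling at 60 binds.
At P = 60: Qd = 751.5 − 4(60) = 511.5, Qs = 356.5 + 1(60) = 416.5.
Shortage = 511.5 − 416.5 = 95.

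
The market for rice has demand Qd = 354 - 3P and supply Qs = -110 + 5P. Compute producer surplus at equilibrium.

Producer surplus = 3240

Equilibrium: 354 - 3P = -110 + 5P gives P* = 58, Q* = 180.
Supply starts at P = 22 (where Qs = 0).
PS = ½(58 − 22)(180) = 3240.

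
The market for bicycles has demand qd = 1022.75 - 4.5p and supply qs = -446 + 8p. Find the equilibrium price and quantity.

p* = 117.5, q* = 494

Set qd = qs: 1022.75 - 4.5p = -446 + 8p.
1468.75 = 12.5p, so p* = 117.5.
q* = 1022.75 − 4.5(117.5) = 494.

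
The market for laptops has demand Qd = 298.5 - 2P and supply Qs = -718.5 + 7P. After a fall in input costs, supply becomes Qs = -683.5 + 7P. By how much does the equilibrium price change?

ΔP = -35/9

Original equilibrium: P* = 113, Q* = 72.5.
New equilibrium: 298.5 - 2P = -683.5 + 7P, so 982 = 9P and P' = 982/9; Q' = 298.5 − 2(982/9) = 1445/18.
Change in price: 982/9 − 113 = -35/9.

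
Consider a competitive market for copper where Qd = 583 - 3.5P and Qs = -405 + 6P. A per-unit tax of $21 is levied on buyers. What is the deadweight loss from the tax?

Deadweight loss = 9261/19

Pre-tax equilibrium: P* = 104, Q* = 219.
Tax on buyers shifts demand to Qd = 583 − 3.5(P + 21) = 509.5 - 3.5P.
509.5 - 3.5P = -405 + 6P gives seller price Ps = 1829/19; buyers pay Pb = 1829/19 + 21 = 2228/19.
New quantity: Q = 583 − 3.5(2228/19) = 3279/19.
DWL = ½ × 21 × (219 − 3279/19) = 9261/19.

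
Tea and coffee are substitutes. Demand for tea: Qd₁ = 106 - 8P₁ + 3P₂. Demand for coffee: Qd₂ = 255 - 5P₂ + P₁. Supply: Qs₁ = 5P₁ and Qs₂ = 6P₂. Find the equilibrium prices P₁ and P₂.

P₁ = 1931/140, P₂ = 3421/140

Market 1: 106 - 8P₁ + 3P₂ = 5P₁ → 13P₁ - 3P₂ = 106.
Market 2: 11P₂ - P₁ = 255.
Eliminating P₂: 11×(1) + 3×(2) gives 140P₁ = 1931, so P₁ = 1931/140.
Back-substitute into (2): P₂ = (255 + 1×1931/140) / 11 = 3421/140.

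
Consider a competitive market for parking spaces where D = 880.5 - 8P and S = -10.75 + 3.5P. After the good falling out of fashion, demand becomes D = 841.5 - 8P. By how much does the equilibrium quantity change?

Original equilibrium: P* = 77.5, Q* = 260.5.
New equilibrium: 841.5 - 8P = -10.75 + 3.5P, so 852.25 = 11.5P and P' = 3409/46; Q' = 841.5 − 8(3409/46) = 11437/46.
Change in quantity: 11437/46 − 260.5 = -273/23.

ΔQ = -273/23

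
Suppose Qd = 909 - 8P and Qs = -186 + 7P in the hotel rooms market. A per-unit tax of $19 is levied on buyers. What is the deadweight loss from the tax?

Deadweight loss = 10108/15

Pre-tax equilibrium: P* = 73, Q* = 325.
Tax on buyers shifts demand to Qd = 909 − 8(P + 19) = 757 - 8P.
757 - 8P = -186 + 7P gives seller price Ps = 943/15; buyers pay Pb = 943/15 + 19 = 1228/15.
New quantity: Q = 909 − 8(1228/15) = 3811/15.
DWL = ½ × 19 × (325 − 3811/15) = 10108/15.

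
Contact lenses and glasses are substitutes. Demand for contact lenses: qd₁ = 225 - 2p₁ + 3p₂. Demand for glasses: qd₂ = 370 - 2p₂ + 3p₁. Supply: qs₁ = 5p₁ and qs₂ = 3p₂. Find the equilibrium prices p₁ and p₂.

Market 1: 225 - 2p₁ + 3p₂ = 5p₁ → 7p₁ - 3p₂ = 225.
Market 2: 5p₂ - 3p₁ = 370.
Eliminating p₂: 5×(1) + 3×(2) gives 26p₁ = 2235, so p₁ = 2235/26.
Back-substitute into (2): p₂ = (370 + 3×2235/26) / 5 = 3265/26.

p₁ = 2235/26, p₂ = 3265/26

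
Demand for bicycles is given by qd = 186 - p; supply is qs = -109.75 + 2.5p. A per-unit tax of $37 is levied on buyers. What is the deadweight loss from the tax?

Pre-tax equilibrium: p* = 84.5, q* = 101.5.
Tax on buyers shifts demand to qd = 186 − 1(p + 37) = 149 - p.
149 - p = -109.75 + 2.5p gives seller price ps = 1035/14; buyers pay pb = 1035/14 + 37 = 1553/14.
New quantity: q = 186 − 1(1553/14) = 1051/14.
DWL = ½ × 37 × (101.5 − 1051/14) = 6845/14.

Deadweight loss = 6845/14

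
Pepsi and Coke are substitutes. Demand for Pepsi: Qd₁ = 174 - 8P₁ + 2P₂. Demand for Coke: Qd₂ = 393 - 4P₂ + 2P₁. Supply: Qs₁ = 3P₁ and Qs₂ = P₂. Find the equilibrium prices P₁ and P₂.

P₁ = 552/17, P₂ = 1557/17

Market 1: 174 - 8P₁ + 2P₂ = 3P₁ → 11P₁ - 2P₂ = 174.
Market 2: 5P₂ - 2P₁ = 393.
Eliminating P₂: 5×(1) + 2×(2) gives 51P₁ = 1656, so P₁ = 552/17.
Back-substitute into (2): P₂ = (393 + 2×552/17) / 5 = 1557/17.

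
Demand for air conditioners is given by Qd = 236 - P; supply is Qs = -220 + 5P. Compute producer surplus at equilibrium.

Equilibrium: 236 - P = -220 + 5P gives P* = 76, Q* = 160.
Supply starts at P = 44 (where Qs = 0).
PS = ½(76 − 44)(160) = 2560.

Producer surplus = 2560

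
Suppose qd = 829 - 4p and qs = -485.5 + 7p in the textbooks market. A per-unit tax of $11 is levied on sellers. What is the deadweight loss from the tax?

Pre-tax equilibrium: p* = 119.5, q* = 351.
Tax on sellers shifts supply to qs = -485.5 + 7(p − 11) = -562.5 + 7p.
829 - 4p = -562.5 + 7p gives buyer price pb = 126.5; sellers receive ps = 126.5 − 11 = 115.5.
New quantity: q = 829 − 4(126.5) = 323.
DWL = ½ × 11 × (351 − 323) = 154.

Deadweight loss = 154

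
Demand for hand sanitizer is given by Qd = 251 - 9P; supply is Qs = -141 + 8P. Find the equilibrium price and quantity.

P* = 392/17, Q* = 739/17

Set Qd = Qs: 251 - 9P = -141 + 8P.
392 = 17P, so P* = 392/17.
Q* = 251 − 9(392/17) = 739/17.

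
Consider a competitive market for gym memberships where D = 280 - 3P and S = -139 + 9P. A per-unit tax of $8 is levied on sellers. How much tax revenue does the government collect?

Tax revenue = 1258

Pre-tax equilibrium: P* = 419/12, Q* = 175.25.
Tax on sellers shifts supply to S = -139 + 9(P − 8) = -211 + 9P.
280 - 3P = -211 + 9P gives buyer price Pb = 491/12; sellers receive Ps = 491/12 − 8 = 395/12.
New quantity: Q = 280 − 3(491/12) = 157.25.
Revenue = 8 × 157.25 = 1258.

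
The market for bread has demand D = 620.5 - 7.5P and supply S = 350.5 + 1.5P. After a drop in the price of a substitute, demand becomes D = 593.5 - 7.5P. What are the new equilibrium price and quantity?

Original equilibrium: P* = 30, Q* = 395.5.
New equilibrium: 593.5 - 7.5P = 350.5 + 1.5P, so 243 = 9P and P' = 27; Q' = 593.5 − 7.5(27) = 391.

P' = 27, Q' = 391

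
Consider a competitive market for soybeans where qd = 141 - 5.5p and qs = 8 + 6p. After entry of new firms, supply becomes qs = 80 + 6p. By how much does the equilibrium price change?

Δp = -144/23

Original equilibrium: p* = 266/23, q* = 1780/23.
New equilibrium: 141 - 5.5p = 80 + 6p, so 61 = 11.5p and p' = 122/23; q' = 141 − 5.5(122/23) = 2572/23.
Change in price: 122/23 − 266/23 = -144/23.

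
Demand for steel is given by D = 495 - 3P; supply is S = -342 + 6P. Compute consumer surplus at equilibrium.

Equilibrium: 495 - 3P = -342 + 6P gives P* = 93, Q* = 216.
Demand choke price (D = 0): P = 165.
CS = ½(165 − 93)(216) = 7776.

Consumer surplus = 7776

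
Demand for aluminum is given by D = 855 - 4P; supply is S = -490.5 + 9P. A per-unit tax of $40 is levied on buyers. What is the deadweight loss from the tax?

Pre-tax equilibrium: P* = 103.5, Q* = 441.
Tax on buyers shifts demand to D = 855 − 4(P + 40) = 695 - 4P.
695 - 4P = -490.5 + 9P gives seller price Ps = 2371/26; buyers pay Pb = 2371/26 + 40 = 3411/26.
New quantity: Q = 855 − 4(3411/26) = 4293/13.
DWL = ½ × 40 × (441 − 4293/13) = 28800/13.

Deadweight loss = 28800/13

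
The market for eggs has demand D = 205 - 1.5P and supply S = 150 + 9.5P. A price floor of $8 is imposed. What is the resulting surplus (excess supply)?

Equilibrium price would be P* = 5, so the floor at 8 binds.
At P = 8: D = 193, S = 226.
Surplus = 226 − 193 = 33.

Surplus = 33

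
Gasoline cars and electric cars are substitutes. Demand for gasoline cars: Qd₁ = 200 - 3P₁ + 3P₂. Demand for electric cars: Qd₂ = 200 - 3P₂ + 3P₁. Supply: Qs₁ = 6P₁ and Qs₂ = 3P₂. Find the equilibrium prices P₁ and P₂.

Market 1: 200 - 3P₁ + 3P₂ = 6P₁ → 9P₁ - 3P₂ = 200.
Market 2: 6P₂ - 3P₁ = 200.
Eliminating P₂: 6×(1) + 3×(2) gives 45P₁ = 1800, so P₁ = 40.
Back-substitute into (2): P₂ = (200 + 3×40) / 6 = 160/3.

P₁ = 40, P₂ = 160/3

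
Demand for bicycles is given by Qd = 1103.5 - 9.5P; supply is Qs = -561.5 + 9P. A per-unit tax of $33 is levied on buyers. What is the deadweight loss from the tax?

Deadweight loss = 186219/74

Pre-tax equilibrium: P* = 90, Q* = 248.5.
Tax on buyers shifts demand to Qd = 1103.5 − 9.5(P + 33) = 790 - 9.5P.
790 - 9.5P = -561.5 + 9P gives seller price Ps = 2703/37; buyers pay Pb = 2703/37 + 33 = 3924/37.
New quantity: Q = 1103.5 − 9.5(3924/37) = 7103/74.
DWL = ½ × 33 × (248.5 − 7103/74) = 186219/74.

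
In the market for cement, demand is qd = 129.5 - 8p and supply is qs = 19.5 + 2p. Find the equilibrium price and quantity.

p* = 11, q* = 41.5

Set qd = qs: 129.5 - 8p = 19.5 + 2p.
110 = 10p, so p* = 11.
q* = 129.5 − 8(11) = 41.5.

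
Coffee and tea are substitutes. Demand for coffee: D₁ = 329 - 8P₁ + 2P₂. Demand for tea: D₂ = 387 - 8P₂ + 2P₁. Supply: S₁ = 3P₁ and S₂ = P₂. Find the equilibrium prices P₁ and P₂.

Market 1: 329 - 8P₁ + 2P₂ = 3P₁ → 11P₁ - 2P₂ = 329.
Market 2: 9P₂ - 2P₁ = 387.
Eliminating P₂: 9×(1) + 2×(2) gives 95P₁ = 3735, so P₁ = 747/19.
Back-substitute into (2): P₂ = (387 + 2×747/19) / 9 = 983/19.

P₁ = 747/19, P₂ = 983/19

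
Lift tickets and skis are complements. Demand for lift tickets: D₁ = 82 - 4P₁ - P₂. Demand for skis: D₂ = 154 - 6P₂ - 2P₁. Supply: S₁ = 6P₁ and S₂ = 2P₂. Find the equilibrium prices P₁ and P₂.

Market 1: 82 - 4P₁ - P₂ = 6P₁ → 10P₁ + P₂ = 82.
Market 2: 8P₂ + 2P₁ = 154.
Eliminating P₂: 8×(1) − 1×(2) gives 78P₁ = 502, so P₁ = 251/39.
Back-substitute into (2): P₂ = (154 − 2×251/39) / 8 = 688/39.

P₁ = 251/39, P₂ = 688/39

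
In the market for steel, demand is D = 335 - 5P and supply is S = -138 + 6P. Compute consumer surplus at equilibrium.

Consumer surplus = 1440

Equilibrium: 335 - 5P = -138 + 6P gives P* = 43, Q* = 120.
Demand choke price (D = 0): P = 67.
CS = ½(67 − 43)(120) = 1440.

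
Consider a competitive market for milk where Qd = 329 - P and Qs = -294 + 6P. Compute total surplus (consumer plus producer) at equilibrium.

Equilibrium: 329 - P = -294 + 6P gives P* = 89, Q* = 240.
Demand choke price: P = 329; supply starts at P = 49.
CS = ½(329 − 89)(240) = 28800; PS = ½(89 − 49)(240) = 4800.

Total surplus = 33600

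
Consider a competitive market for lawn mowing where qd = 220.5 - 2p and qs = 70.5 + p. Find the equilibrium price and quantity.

p* = 50, q* = 120.5

Set qd = qs: 220.5 - 2p = 70.5 + p.
150 = 3p, so p* = 50.
q* = 220.5 − 2(50) = 120.5.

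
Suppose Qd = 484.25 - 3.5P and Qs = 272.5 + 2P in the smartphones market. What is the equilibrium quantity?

Set Qd = Qs: 484.25 - 3.5P = 272.5 + 2P.
211.75 = 5.5P, so P* = 38.5.
Q* = 484.25 − 3.5(38.5) = 349.5.

Q* = 349.5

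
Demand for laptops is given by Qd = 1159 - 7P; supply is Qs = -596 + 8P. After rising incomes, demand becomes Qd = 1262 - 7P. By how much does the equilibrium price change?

Original equilibrium: P* = 117, Q* = 340.
New equilibrium: 1262 - 7P = -596 + 8P, so 1858 = 15P and P' = 1858/15; Q' = 1262 − 7(1858/15) = 5924/15.
Change in price: 1858/15 − 117 = 103/15.

ΔP = 103/15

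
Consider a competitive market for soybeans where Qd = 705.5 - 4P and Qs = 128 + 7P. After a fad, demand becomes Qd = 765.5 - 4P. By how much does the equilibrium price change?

ΔP = 60/11

Original equilibrium: P* = 52.5, Q* = 495.5.
New equilibrium: 765.5 - 4P = 128 + 7P, so 637.5 = 11P and P' = 1275/22; Q' = 765.5 − 4(1275/22) = 11741/22.
Change in price: 1275/22 − 52.5 = 60/11.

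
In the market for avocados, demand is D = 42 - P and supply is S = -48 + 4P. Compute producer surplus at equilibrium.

Equilibrium: 42 - P = -48 + 4P gives P* = 18, Q* = 24.
Supply starts at P = 12 (where S = 0).
PS = ½(18 − 12)(24) = 72.

Producer surplus = 72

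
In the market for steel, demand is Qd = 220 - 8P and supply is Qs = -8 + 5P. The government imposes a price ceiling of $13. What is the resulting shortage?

Shortage = 59

Equilibrium price would be P* = 228/13, so the ceiling at 13 binds.
At P = 13: Qd = 220 − 8(13) = 116, Qs = -8 + 5(13) = 57.
Shortage = 116 − 57 = 59.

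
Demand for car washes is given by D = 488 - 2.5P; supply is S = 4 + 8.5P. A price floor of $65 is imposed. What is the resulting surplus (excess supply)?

Surplus = 231

Equilibrium price would be P* = 44, so the floor at 65 binds.
At P = 65: D = 325.5, S = 556.5.
Surplus = 556.5 − 325.5 = 231.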